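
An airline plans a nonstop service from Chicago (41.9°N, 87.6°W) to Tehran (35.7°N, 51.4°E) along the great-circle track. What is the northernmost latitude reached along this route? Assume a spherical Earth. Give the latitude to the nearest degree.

≈ 67°N

The great circle lies in the plane with unit normal n̂ = (p₁ × p₂)/|p₁ × p₂|.
Here n̂_z ≈ +0.397; the vertex latitude is φ_max = arccos|n̂_z| ≈ 66.6°.
Check via Clairaut: cos φ_max = |cos φ₁| · sin C = cos(41.9°)·sin(32.3°) ≈ 0.397, again giving ≈ 66.6°.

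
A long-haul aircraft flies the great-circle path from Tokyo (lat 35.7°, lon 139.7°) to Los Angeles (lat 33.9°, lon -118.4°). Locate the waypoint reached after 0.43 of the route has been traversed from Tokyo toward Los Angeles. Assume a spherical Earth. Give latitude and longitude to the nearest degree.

≈ lat 48°, lon -177°

The haversine formula gives a central angle δ ≈ 1.383 rad (79.3°) between the endpoints.
Interpolate at f = 0.43 with slerp weights a = sin((1−f)δ)/sin δ ≈ 0.722, b = sin(fδ)/sin δ ≈ 0.570.
p = a·p₁ + b·p₂ ≈ (-0.672, -0.037, 0.739); φ = arcsin(p_z) ≈ 47.68°, λ = atan2(p_y, p_x) ≈ -176.83°.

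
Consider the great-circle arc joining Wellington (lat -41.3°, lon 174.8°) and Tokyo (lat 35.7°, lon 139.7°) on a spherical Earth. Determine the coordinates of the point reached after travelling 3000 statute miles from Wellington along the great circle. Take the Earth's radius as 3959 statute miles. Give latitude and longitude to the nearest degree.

≈ lat -1°, lon 156°

Convert each endpoint to a unit vector on the sphere (x = cos φ cos λ, y = cos φ sin λ, z = sin φ).
The central angle between the endpoints is δ = arccos(p₁·p₂) ≈ 1.457 rad (83.5°). The total great-circle distance is δ·R ≈ 1.457 × 3959 ≈ 5766 mi, so the target fraction is f = 3000/5766 ≈ 0.520.
Interpolate at f ≈ 0.520 with slerp weights a = sin((1−f)δ)/sin δ ≈ 0.648, b = sin(fδ)/sin δ ≈ 0.692.
p = a·p₁ + b·p₂ ≈ (-0.913, 0.407, -0.024); φ = arcsin(p_z) ≈ -1.36°, λ = atan2(p_y, p_x) ≈ 155.95°.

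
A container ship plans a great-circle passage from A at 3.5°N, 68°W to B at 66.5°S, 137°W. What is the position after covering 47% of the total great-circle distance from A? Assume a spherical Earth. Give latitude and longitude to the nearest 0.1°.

≈ 33.2°S, 84.7°W

The haversine formula gives a central angle δ ≈ 1.484 rad (85.0°) between the endpoints.
Interpolate at f = 0.47 with slerp weights a = sin((1−f)δ)/sin δ ≈ 0.711, b = sin(fδ)/sin δ ≈ 0.645.
p = a·p₁ + b·p₂ ≈ (0.078, -0.833, -0.548); φ = arcsin(p_z) ≈ -33.22°, λ = atan2(p_y, p_x) ≈ -84.67°.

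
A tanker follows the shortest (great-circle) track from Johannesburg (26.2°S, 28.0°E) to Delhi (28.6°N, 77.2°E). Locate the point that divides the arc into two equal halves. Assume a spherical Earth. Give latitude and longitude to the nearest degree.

The haversine formula gives a central angle δ ≈ 1.263 rad (72.3°) between the endpoints.
Interpolate at f = 1/2 with slerp weights a = sin((1−f)δ)/sin δ ≈ 0.619, b = sin(fδ)/sin δ ≈ 0.619.
p = a·p₁ + b·p₂ ≈ (0.611, 0.791, 0.023); φ = arcsin(p_z) ≈ 1.32°, λ = atan2(p_y, p_x) ≈ 52.32°.

≈ 1°N, 52°E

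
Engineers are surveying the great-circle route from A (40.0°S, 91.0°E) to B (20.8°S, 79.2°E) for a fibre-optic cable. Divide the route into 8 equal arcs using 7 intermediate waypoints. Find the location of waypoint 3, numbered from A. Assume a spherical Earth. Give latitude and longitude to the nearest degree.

≈ (33°S, 86°E)

Convert each endpoint to a unit vector on the sphere (x = cos φ cos λ, y = cos φ sin λ, z = sin φ).
The central angle between the endpoints is δ = arccos(p₁·p₂) ≈ 0.378 rad (21.7°).
Interpolate at f = 3/8 with slerp weights a = sin((1−f)δ)/sin δ ≈ 0.634, b = sin(fδ)/sin δ ≈ 0.383.
p = a·p₁ + b·p₂ ≈ (0.059, 0.837, -0.544); φ = arcsin(p_z) ≈ -32.93°, λ = atan2(p_y, p_x) ≈ 86.00°.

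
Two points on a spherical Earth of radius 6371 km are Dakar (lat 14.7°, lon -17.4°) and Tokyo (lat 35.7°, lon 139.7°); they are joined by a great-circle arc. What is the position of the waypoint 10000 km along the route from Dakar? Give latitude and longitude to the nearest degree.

≈ lat 63°, lon 104°

Write both endpoints as unit vectors p₁, p₂ with components (cos φ cos λ, cos φ sin λ, sin φ).
The central angle between the endpoints is δ = arccos(p₁·p₂) ≈ 2.184 rad (125.1°). The total great-circle distance is δ·R ≈ 2.184 × 6371 ≈ 13914 km, so the target fraction is f = 10000/13914 ≈ 0.719.
Interpolate at f ≈ 0.719 with slerp weights a = sin((1−f)δ)/sin δ ≈ 0.705, b = sin(fδ)/sin δ ≈ 1.223.
p = a·p₁ + b·p₂ ≈ (-0.107, 0.438, 0.892); φ = arcsin(p_z) ≈ 63.18°, λ = atan2(p_y, p_x) ≈ 103.68°.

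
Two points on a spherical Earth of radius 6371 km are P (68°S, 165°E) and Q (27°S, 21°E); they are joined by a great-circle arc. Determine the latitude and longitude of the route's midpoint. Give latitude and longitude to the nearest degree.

≈ (66°S, 42°E)

Convert each endpoint to a unit vector on the sphere (x = cos φ cos λ, y = cos φ sin λ, z = sin φ).
The central angle between the endpoints is δ = arccos(p₁·p₂) ≈ 1.419 rad (81.3°).
Interpolate at f = 1/2 with slerp weights a = sin((1−f)δ)/sin δ ≈ 0.659, b = sin(fδ)/sin δ ≈ 0.659.
p = a·p₁ + b·p₂ ≈ (0.310, 0.274, -0.910); φ = arcsin(p_z) ≈ -65.56°, λ = atan2(p_y, p_x) ≈ 41.53°.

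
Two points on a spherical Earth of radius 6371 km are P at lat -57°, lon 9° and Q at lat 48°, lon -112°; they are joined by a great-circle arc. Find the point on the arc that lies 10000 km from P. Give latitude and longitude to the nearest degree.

Write both endpoints as unit vectors p₁, p₂ with components (cos φ cos λ, cos φ sin λ, sin φ).
The central angle between the endpoints is δ = arccos(p₁·p₂) ≈ 2.517 rad (144.2°). The total great-circle distance is δ·R ≈ 2.517 × 6371 ≈ 16033 km, so the target fraction is f = 10000/16033 ≈ 0.624.
Interpolate at f ≈ 0.624 with slerp weights a = sin((1−f)δ)/sin δ ≈ 1.387, b = sin(fδ)/sin δ ≈ 1.709.
p = a·p₁ + b·p₂ ≈ (0.318, -0.942, 0.107); φ = arcsin(p_z) ≈ 6.13°, λ = atan2(p_y, p_x) ≈ -71.36°.

≈ lat 6°, lon -71°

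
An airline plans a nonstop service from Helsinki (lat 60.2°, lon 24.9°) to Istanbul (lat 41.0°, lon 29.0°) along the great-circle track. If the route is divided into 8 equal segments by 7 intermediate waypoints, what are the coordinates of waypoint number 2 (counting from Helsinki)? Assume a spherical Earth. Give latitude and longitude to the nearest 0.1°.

≈ lat 55.4°, lon 26.3°

Write both endpoints as unit vectors p₁, p₂ with components (cos φ cos λ, cos φ sin λ, sin φ).
The central angle between the endpoints is δ = arccos(p₁·p₂) ≈ 0.338 rad (19.4°).
Interpolate at f = 2/8 with slerp weights a = sin((1−f)δ)/sin δ ≈ 0.756, b = sin(fδ)/sin δ ≈ 0.255.
p = a·p₁ + b·p₂ ≈ (0.509, 0.251, 0.823); φ = arcsin(p_z) ≈ 55.41°, λ = atan2(p_y, p_x) ≈ 26.29°.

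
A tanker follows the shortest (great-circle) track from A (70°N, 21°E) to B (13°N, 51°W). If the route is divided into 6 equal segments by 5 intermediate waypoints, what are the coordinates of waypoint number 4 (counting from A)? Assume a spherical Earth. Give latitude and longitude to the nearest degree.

≈ (35°N, 41°W)

The haversine formula gives a central angle δ ≈ 1.251 rad (71.7°) between the endpoints.
Interpolate at f = 4/6 with slerp weights a = sin((1−f)δ)/sin δ ≈ 0.427, b = sin(fδ)/sin δ ≈ 0.780.
p = a·p₁ + b·p₂ ≈ (0.615, -0.538, 0.576); φ = arcsin(p_z) ≈ 35.20°, λ = atan2(p_y, p_x) ≈ -41.22°.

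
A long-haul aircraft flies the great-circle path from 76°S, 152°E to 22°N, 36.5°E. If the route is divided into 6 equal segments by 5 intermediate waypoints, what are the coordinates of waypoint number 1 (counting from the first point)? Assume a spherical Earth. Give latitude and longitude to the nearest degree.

≈ 70°S, 83°E

Write both endpoints as unit vectors p₁, p₂ with components (cos φ cos λ, cos φ sin λ, sin φ).
The central angle between the endpoints is δ = arccos(p₁·p₂) ≈ 2.049 rad (117.4°).
Interpolate at f = 1/6 with slerp weights a = sin((1−f)δ)/sin δ ≈ 1.116, b = sin(fδ)/sin δ ≈ 0.377.
p = a·p₁ + b·p₂ ≈ (0.043, 0.335, -0.941); φ = arcsin(p_z) ≈ -70.28°, λ = atan2(p_y, p_x) ≈ 82.72°.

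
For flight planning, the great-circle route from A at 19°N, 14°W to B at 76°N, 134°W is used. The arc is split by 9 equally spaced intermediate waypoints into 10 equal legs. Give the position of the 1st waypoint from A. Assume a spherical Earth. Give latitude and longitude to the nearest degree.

≈ 27°N, 16°W

Convert each endpoint to a unit vector on the sphere (x = cos φ cos λ, y = cos φ sin λ, z = sin φ).
The central angle between the endpoints is δ = arccos(p₁·p₂) ≈ 1.368 rad (78.4°).
Interpolate at f = 1/10 with slerp weights a = sin((1−f)δ)/sin δ ≈ 0.963, b = sin(fδ)/sin δ ≈ 0.139.
p = a·p₁ + b·p₂ ≈ (0.860, -0.244, 0.448); φ = arcsin(p_z) ≈ 26.65°, λ = atan2(p_y, p_x) ≈ -15.87°.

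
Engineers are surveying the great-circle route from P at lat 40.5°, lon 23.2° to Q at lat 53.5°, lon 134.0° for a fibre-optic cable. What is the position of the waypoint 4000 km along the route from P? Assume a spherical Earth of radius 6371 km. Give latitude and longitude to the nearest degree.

The haversine formula gives a central angle δ ≈ 1.201 rad (68.8°) between the endpoints. The total great-circle distance is δ·R ≈ 1.201 × 6371 ≈ 7651 km, so the target fraction is f = 4000/7651 ≈ 0.523.
Interpolate at f ≈ 0.523 with slerp weights a = sin((1−f)δ)/sin δ ≈ 0.582, b = sin(fδ)/sin δ ≈ 0.630.
p = a·p₁ + b·p₂ ≈ (0.146, 0.444, 0.884); φ = arcsin(p_z) ≈ 62.15°, λ = atan2(p_y, p_x) ≈ 71.77°.

≈ lat 62°, lon 72°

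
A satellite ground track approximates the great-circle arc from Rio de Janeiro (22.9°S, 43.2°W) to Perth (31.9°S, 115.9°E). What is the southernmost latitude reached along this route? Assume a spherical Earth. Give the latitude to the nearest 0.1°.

≈ 70.9°S

The great circle lies in the plane with unit normal n̂ = (p₁ × p₂)/|p₁ × p₂|.
Here n̂_z ≈ +0.328; the vertex latitude is φ_max = arccos|n̂_z| ≈ 70.9°.
Check via Clairaut: cos φ_max = |cos φ₁| · sin C = cos(22.9°)·sin(159.2°) ≈ 0.328, again giving ≈ 70.9°.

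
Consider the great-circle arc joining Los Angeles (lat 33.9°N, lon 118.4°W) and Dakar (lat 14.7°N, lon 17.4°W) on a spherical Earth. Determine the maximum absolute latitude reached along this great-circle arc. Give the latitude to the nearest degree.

The great circle lies in the plane with unit normal n̂ = (p₁ × p₂)/|p₁ × p₂|.
Here n̂_z ≈ +0.788; the vertex latitude is φ_max = arccos|n̂_z| ≈ 38.0°.

≈ 38°N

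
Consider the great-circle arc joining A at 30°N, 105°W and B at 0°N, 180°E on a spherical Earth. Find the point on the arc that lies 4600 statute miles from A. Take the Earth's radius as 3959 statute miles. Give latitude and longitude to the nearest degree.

≈ 5°N, 171°W

The haversine formula gives a central angle δ ≈ 1.345 rad (77.0°) between the endpoints. The total great-circle distance is δ·R ≈ 1.345 × 3959 ≈ 5324 mi, so the target fraction is f = 4600/5324 ≈ 0.864.
Interpolate at f ≈ 0.864 with slerp weights a = sin((1−f)δ)/sin δ ≈ 0.187, b = sin(fδ)/sin δ ≈ 0.942.
p = a·p₁ + b·p₂ ≈ (-0.983, -0.156, 0.093); φ = arcsin(p_z) ≈ 5.35°, λ = atan2(p_y, p_x) ≈ -170.98°.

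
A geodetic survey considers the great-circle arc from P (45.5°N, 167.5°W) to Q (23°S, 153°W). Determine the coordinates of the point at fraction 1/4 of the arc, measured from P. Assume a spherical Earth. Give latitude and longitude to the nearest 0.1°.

Write both endpoints as unit vectors p₁, p₂ with components (cos φ cos λ, cos φ sin λ, sin φ).
The central angle between the endpoints is δ = arccos(p₁·p₂) ≈ 1.218 rad (69.8°).
Interpolate at f = 1/4 with slerp weights a = sin((1−f)δ)/sin δ ≈ 0.844, b = sin(fδ)/sin δ ≈ 0.319.
p = a·p₁ + b·p₂ ≈ (-0.839, -0.261, 0.477); φ = arcsin(p_z) ≈ 28.48°, λ = atan2(p_y, p_x) ≈ -162.70°.

≈ (28.5°N, 162.7°W)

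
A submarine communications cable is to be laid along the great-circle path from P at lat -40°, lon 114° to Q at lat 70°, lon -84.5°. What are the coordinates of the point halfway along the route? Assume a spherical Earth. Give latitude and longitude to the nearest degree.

≈ lat 33°, lon 128°

From cos δ = sin φ₁ sin φ₂ + cos φ₁ cos φ₂ cos Δλ, the central angle is δ ≈ 2.592 rad (148.5°).
Interpolate at f = 1/2 with slerp weights a = sin((1−f)δ)/sin δ ≈ 1.841, b = sin(fδ)/sin δ ≈ 1.841.
p = a·p₁ + b·p₂ ≈ (-0.513, 0.662, 0.547); φ = arcsin(p_z) ≈ 33.14°, λ = atan2(p_y, p_x) ≈ 127.80°.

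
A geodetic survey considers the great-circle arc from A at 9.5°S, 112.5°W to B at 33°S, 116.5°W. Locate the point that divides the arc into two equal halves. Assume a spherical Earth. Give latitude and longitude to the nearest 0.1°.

The haversine formula gives a central angle δ ≈ 0.415 rad (23.8°) between the endpoints.
Interpolate at f = 1/2 with slerp weights a = sin((1−f)δ)/sin δ ≈ 0.511, b = sin(fδ)/sin δ ≈ 0.511.
p = a·p₁ + b·p₂ ≈ (-0.384, -0.849, -0.363); φ = arcsin(p_z) ≈ -21.26°, λ = atan2(p_y, p_x) ≈ -114.34°.

≈ 21.3°S, 114.3°W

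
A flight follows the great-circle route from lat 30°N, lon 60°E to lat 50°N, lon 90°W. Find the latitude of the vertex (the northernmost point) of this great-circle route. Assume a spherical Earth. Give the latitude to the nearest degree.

≈ 74°N

The great circle lies in the plane with unit normal n̂ = (p₁ × p₂)/|p₁ × p₂|.
Here n̂_z ≈ -0.280; the vertex latitude is φ_max = arccos|n̂_z| ≈ 73.8°.
Check via Clairaut: cos φ_max = |cos φ₁| · sin C = cos(30.0°)·sin(18.8°) ≈ 0.280, again giving ≈ 73.8°.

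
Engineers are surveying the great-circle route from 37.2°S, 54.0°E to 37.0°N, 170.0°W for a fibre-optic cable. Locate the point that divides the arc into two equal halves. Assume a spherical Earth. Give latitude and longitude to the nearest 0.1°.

≈ 0.3°S, 122.2°E

Write both endpoints as unit vectors p₁, p₂ with components (cos φ cos λ, cos φ sin λ, sin φ).
The central angle between the endpoints is δ = arccos(p₁·p₂) ≈ 2.535 rad (145.2°).
Interpolate at f = 1/2 with slerp weights a = sin((1−f)δ)/sin δ ≈ 1.673, b = sin(fδ)/sin δ ≈ 1.673.
p = a·p₁ + b·p₂ ≈ (-0.533, 0.846, -0.005); φ = arcsin(p_z) ≈ -0.27°, λ = atan2(p_y, p_x) ≈ 122.19°.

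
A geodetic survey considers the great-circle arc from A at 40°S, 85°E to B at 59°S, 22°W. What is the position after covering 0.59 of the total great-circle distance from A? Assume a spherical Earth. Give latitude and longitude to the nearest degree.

Convert each endpoint to a unit vector on the sphere (x = cos φ cos λ, y = cos φ sin λ, z = sin φ).
The central angle between the endpoints is δ = arccos(p₁·p₂) ≈ 1.120 rad (64.2°).
Interpolate at f = 0.59 with slerp weights a = sin((1−f)δ)/sin δ ≈ 0.492, b = sin(fδ)/sin δ ≈ 0.682.
p = a·p₁ + b·p₂ ≈ (0.358, 0.244, -0.901); φ = arcsin(p_z) ≈ -64.29°, λ = atan2(p_y, p_x) ≈ 34.27°.

≈ 64°S, 34°E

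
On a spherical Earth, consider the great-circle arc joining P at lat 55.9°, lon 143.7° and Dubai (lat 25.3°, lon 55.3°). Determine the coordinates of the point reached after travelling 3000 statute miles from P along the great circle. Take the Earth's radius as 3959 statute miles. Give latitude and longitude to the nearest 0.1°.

Write both endpoints as unit vectors p₁, p₂ with components (cos φ cos λ, cos φ sin λ, sin φ).
The central angle between the endpoints is δ = arccos(p₁·p₂) ≈ 1.194 rad (68.4°). The total great-circle distance is δ·R ≈ 1.194 × 3959 ≈ 4727 mi, so the target fraction is f = 3000/4727 ≈ 0.635.
Interpolate at f ≈ 0.635 with slerp weights a = sin((1−f)δ)/sin δ ≈ 0.454, b = sin(fδ)/sin δ ≈ 0.739.
p = a·p₁ + b·p₂ ≈ (0.175, 0.700, 0.692); φ = arcsin(p_z) ≈ 43.80°, λ = atan2(p_y, p_x) ≈ 75.96°.

≈ lat 43.8°, lon 76.0°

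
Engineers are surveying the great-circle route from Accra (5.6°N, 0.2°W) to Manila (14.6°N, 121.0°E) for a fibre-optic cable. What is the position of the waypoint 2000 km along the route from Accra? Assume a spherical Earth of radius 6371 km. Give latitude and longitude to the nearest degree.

≈ 11°N, 17°E

Write both endpoints as unit vectors p₁, p₂ with components (cos φ cos λ, cos φ sin λ, sin φ).
The central angle between the endpoints is δ = arccos(p₁·p₂) ≈ 2.065 rad (118.3°). The total great-circle distance is δ·R ≈ 2.065 × 6371 ≈ 13156 km, so the target fraction is f = 2000/13156 ≈ 0.152.
Interpolate at f ≈ 0.152 with slerp weights a = sin((1−f)δ)/sin δ ≈ 1.117, b = sin(fδ)/sin δ ≈ 0.351.
p = a·p₁ + b·p₂ ≈ (0.937, 0.287, 0.197); φ = arcsin(p_z) ≈ 11.39°, λ = atan2(p_y, p_x) ≈ 17.03°.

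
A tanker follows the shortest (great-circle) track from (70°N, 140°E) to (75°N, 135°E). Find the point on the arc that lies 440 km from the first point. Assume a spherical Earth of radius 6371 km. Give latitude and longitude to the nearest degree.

Write both endpoints as unit vectors p₁, p₂ with components (cos φ cos λ, cos φ sin λ, sin φ).
The central angle between the endpoints is δ = arccos(p₁·p₂) ≈ 0.091 rad (5.2°). The total great-circle distance is δ·R ≈ 0.091 × 6371 ≈ 580 km, so the target fraction is f = 440/580 ≈ 0.759.
Interpolate at f ≈ 0.759 with slerp weights a = sin((1−f)δ)/sin δ ≈ 0.242, b = sin(fδ)/sin δ ≈ 0.759.
p = a·p₁ + b·p₂ ≈ (-0.202, 0.192, 0.960); φ = arcsin(p_z) ≈ 73.80°, λ = atan2(p_y, p_x) ≈ 136.48°.

≈ (74°N, 136°E)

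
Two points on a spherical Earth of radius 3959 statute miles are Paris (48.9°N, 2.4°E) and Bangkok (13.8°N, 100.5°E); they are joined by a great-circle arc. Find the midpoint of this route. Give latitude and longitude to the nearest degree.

Write both endpoints as unit vectors p₁, p₂ with components (cos φ cos λ, cos φ sin λ, sin φ).
The central angle between the endpoints is δ = arccos(p₁·p₂) ≈ 1.481 rad (84.8°).
Interpolate at f = 1/2 with slerp weights a = sin((1−f)δ)/sin δ ≈ 0.677, b = sin(fδ)/sin δ ≈ 0.677.
p = a·p₁ + b·p₂ ≈ (0.325, 0.665, 0.672); φ = arcsin(p_z) ≈ 42.22°, λ = atan2(p_y, p_x) ≈ 63.97°.

≈ 42°N, 64°E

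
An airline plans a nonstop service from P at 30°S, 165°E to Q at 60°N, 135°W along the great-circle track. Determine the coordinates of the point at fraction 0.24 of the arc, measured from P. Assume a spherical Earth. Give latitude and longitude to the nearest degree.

≈ 8°S, 176°E

Write both endpoints as unit vectors p₁, p₂ with components (cos φ cos λ, cos φ sin λ, sin φ).
The central angle between the endpoints is δ = arccos(p₁·p₂) ≈ 1.789 rad (102.5°).
Interpolate at f = 0.24 with slerp weights a = sin((1−f)δ)/sin δ ≈ 1.002, b = sin(fδ)/sin δ ≈ 0.426.
p = a·p₁ + b·p₂ ≈ (-0.989, 0.074, -0.131); φ = arcsin(p_z) ≈ -7.56°, λ = atan2(p_y, p_x) ≈ 175.73°.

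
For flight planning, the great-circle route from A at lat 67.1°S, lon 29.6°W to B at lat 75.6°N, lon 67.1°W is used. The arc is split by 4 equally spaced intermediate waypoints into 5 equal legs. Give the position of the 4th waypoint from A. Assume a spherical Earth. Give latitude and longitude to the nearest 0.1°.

≈ lat 47.6°N, lon 50.0°W

The haversine formula gives a central angle δ ≈ 2.524 rad (144.6°) between the endpoints.
Interpolate at f = 4/5 with slerp weights a = sin((1−f)δ)/sin δ ≈ 0.836, b = sin(fδ)/sin δ ≈ 1.557.
p = a·p₁ + b·p₂ ≈ (0.433, -0.517, 0.738); φ = arcsin(p_z) ≈ 47.56°, λ = atan2(p_y, p_x) ≈ -50.04°.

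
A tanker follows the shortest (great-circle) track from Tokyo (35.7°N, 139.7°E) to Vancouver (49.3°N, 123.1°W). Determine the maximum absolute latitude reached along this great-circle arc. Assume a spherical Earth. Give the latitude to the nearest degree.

≈ 55°N

The great circle lies in the plane with unit normal n̂ = (p₁ × p₂)/|p₁ × p₂|.
Here n̂_z ≈ +0.567; the vertex latitude is φ_max = arccos|n̂_z| ≈ 55.5°.
Check via Clairaut: cos φ_max = |cos φ₁| · sin C = cos(35.7°)·sin(44.3°) ≈ 0.567, again giving ≈ 55.5°.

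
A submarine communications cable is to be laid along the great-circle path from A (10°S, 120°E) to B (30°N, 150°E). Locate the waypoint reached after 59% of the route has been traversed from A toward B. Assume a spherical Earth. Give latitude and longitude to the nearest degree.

From cos δ = sin φ₁ sin φ₂ + cos φ₁ cos φ₂ cos Δλ, the central angle is δ ≈ 0.861 rad (49.3°).
Interpolate at f = 0.59 with slerp weights a = sin((1−f)δ)/sin δ ≈ 0.456, b = sin(fδ)/sin δ ≈ 0.641.
p = a·p₁ + b·p₂ ≈ (-0.705, 0.666, 0.241); φ = arcsin(p_z) ≈ 13.97°, λ = atan2(p_y, p_x) ≈ 136.63°.

≈ (14°N, 137°E)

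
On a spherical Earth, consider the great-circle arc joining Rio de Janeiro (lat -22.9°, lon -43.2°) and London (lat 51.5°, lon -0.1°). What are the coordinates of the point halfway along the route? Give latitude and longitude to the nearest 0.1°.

≈ lat 15.3°, lon -26.0°

Write both endpoints as unit vectors p₁, p₂ with components (cos φ cos λ, cos φ sin λ, sin φ).
The central angle between the endpoints is δ = arccos(p₁·p₂) ≈ 1.456 rad (83.4°).
Interpolate at f = 1/2 with slerp weights a = sin((1−f)δ)/sin δ ≈ 0.670, b = sin(fδ)/sin δ ≈ 0.670.
p = a·p₁ + b·p₂ ≈ (0.867, -0.423, 0.264); φ = arcsin(p_z) ≈ 15.28°, λ = atan2(p_y, p_x) ≈ -26.02°.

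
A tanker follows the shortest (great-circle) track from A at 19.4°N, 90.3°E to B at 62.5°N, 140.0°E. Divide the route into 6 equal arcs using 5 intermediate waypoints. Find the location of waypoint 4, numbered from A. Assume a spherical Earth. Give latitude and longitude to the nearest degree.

Write both endpoints as unit vectors p₁, p₂ with components (cos φ cos λ, cos φ sin λ, sin φ).
The central angle between the endpoints is δ = arccos(p₁·p₂) ≈ 0.957 rad (54.8°).
Interpolate at f = 4/6 with slerp weights a = sin((1−f)δ)/sin δ ≈ 0.384, b = sin(fδ)/sin δ ≈ 0.729.
p = a·p₁ + b·p₂ ≈ (-0.260, 0.578, 0.774); φ = arcsin(p_z) ≈ 50.68°, λ = atan2(p_y, p_x) ≈ 114.18°.

≈ 51°N, 114°E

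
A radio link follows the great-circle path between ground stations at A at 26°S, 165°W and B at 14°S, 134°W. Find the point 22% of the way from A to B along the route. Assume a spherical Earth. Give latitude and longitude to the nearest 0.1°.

Convert each endpoint to a unit vector on the sphere (x = cos φ cos λ, y = cos φ sin λ, z = sin φ).
The central angle between the endpoints is δ = arccos(p₁·p₂) ≈ 0.548 rad (31.4°).
Interpolate at f = 0.22 with slerp weights a = sin((1−f)δ)/sin δ ≈ 0.796, b = sin(fδ)/sin δ ≈ 0.231.
p = a·p₁ + b·p₂ ≈ (-0.846, -0.346, -0.405); φ = arcsin(p_z) ≈ -23.87°, λ = atan2(p_y, p_x) ≈ -157.75°.

≈ 23.9°S, 157.8°W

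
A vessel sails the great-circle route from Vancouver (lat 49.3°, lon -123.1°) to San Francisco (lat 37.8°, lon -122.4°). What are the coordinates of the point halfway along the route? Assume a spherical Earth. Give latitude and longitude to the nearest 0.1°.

Write both endpoints as unit vectors p₁, p₂ with components (cos φ cos λ, cos φ sin λ, sin φ).
The central angle between the endpoints is δ = arccos(p₁·p₂) ≈ 0.201 rad (11.5°).
Interpolate at f = 1/2 with slerp weights a = sin((1−f)δ)/sin δ ≈ 0.503, b = sin(fδ)/sin δ ≈ 0.503.
p = a·p₁ + b·p₂ ≈ (-0.392, -0.610, 0.689); φ = arcsin(p_z) ≈ 43.55°, λ = atan2(p_y, p_x) ≈ -122.72°.

≈ lat 43.6°, lon -122.7°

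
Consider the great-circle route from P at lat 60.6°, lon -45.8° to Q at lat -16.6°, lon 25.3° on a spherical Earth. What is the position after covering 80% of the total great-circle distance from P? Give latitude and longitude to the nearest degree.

Convert each endpoint to a unit vector on the sphere (x = cos φ cos λ, y = cos φ sin λ, z = sin φ).
The central angle between the endpoints is δ = arccos(p₁·p₂) ≈ 1.667 rad (95.5°).
Interpolate at f = 0.80 with slerp weights a = sin((1−f)δ)/sin δ ≈ 0.329, b = sin(fδ)/sin δ ≈ 0.977.
p = a·p₁ + b·p₂ ≈ (0.959, 0.284, 0.008); φ = arcsin(p_z) ≈ 0.43°, λ = atan2(p_y, p_x) ≈ 16.51°.

≈ lat 0°, lon 17°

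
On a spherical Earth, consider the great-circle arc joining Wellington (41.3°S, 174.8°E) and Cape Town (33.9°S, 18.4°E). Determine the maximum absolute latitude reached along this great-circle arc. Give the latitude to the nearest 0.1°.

The great circle lies in the plane with unit normal n̂ = (p₁ × p₂)/|p₁ × p₂|.
Here n̂_z ≈ -0.255; the vertex latitude is φ_max = arccos|n̂_z| ≈ 75.2°.
Check via Clairaut: cos φ_max = |cos φ₁| · sin C = cos(41.3°)·sin(160.2°) ≈ 0.255, again giving ≈ 75.2°.

≈ 75.2°S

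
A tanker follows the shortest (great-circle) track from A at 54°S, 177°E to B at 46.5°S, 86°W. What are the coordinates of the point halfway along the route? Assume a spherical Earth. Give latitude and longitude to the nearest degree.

≈ 61°S, 129°W

From cos δ = sin φ₁ sin φ₂ + cos φ₁ cos φ₂ cos Δλ, the central angle is δ ≈ 1.003 rad (57.5°).
Interpolate at f = 1/2 with slerp weights a = sin((1−f)δ)/sin δ ≈ 0.570, b = sin(fδ)/sin δ ≈ 0.570.
p = a·p₁ + b·p₂ ≈ (-0.307, -0.374, -0.875); φ = arcsin(p_z) ≈ -61.05°, λ = atan2(p_y, p_x) ≈ -129.41°.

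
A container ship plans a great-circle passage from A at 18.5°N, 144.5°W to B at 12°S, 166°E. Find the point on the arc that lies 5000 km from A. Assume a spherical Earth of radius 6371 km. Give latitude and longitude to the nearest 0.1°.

Convert each endpoint to a unit vector on the sphere (x = cos φ cos λ, y = cos φ sin λ, z = sin φ).
The central angle between the endpoints is δ = arccos(p₁·p₂) ≈ 1.005 rad (57.6°). The total great-circle distance is δ·R ≈ 1.005 × 6371 ≈ 6400 km, so the target fraction is f = 5000/6400 ≈ 0.781.
Interpolate at f ≈ 0.781 with slerp weights a = sin((1−f)δ)/sin δ ≈ 0.258, b = sin(fδ)/sin δ ≈ 0.837.
p = a·p₁ + b·p₂ ≈ (-0.994, 0.056, -0.092); φ = arcsin(p_z) ≈ -5.29°, λ = atan2(p_y, p_x) ≈ 176.78°.

≈ 5.3°S, 176.8°E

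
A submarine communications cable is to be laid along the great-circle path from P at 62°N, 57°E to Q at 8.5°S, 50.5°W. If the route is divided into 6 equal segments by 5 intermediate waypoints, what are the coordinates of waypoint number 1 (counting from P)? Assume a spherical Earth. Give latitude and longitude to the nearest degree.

Write both endpoints as unit vectors p₁, p₂ with components (cos φ cos λ, cos φ sin λ, sin φ).
The central angle between the endpoints is δ = arccos(p₁·p₂) ≈ 1.844 rad (105.7°).
Interpolate at f = 1/6 with slerp weights a = sin((1−f)δ)/sin δ ≈ 1.038, b = sin(fδ)/sin δ ≈ 0.314.
p = a·p₁ + b·p₂ ≈ (0.463, 0.169, 0.870); φ = arcsin(p_z) ≈ 60.47°, λ = atan2(p_y, p_x) ≈ 20.04°.

≈ 60°N, 20°E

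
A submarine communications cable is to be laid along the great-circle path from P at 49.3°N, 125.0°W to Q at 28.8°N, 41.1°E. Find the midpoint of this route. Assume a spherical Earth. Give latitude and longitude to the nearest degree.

Convert each endpoint to a unit vector on the sphere (x = cos φ cos λ, y = cos φ sin λ, z = sin φ).
The central angle between the endpoints is δ = arccos(p₁·p₂) ≈ 1.761 rad (100.9°).
Interpolate at f = 1/2 with slerp weights a = sin((1−f)δ)/sin δ ≈ 0.785, b = sin(fδ)/sin δ ≈ 0.785.
p = a·p₁ + b·p₂ ≈ (0.225, 0.033, 0.974); φ = arcsin(p_z) ≈ 76.86°, λ = atan2(p_y, p_x) ≈ 8.32°.

≈ 77°N, 8°E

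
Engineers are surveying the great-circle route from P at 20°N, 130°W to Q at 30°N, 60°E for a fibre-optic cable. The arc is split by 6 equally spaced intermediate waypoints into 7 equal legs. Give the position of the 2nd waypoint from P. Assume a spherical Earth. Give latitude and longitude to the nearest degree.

≈ 56°N, 142°W

From cos δ = sin φ₁ sin φ₂ + cos φ₁ cos φ₂ cos Δλ, the central angle is δ ≈ 2.253 rad (129.1°).
Interpolate at f = 2/7 with slerp weights a = sin((1−f)δ)/sin δ ≈ 1.287, b = sin(fδ)/sin δ ≈ 0.773.
p = a·p₁ + b·p₂ ≈ (-0.443, -0.347, 0.827); φ = arcsin(p_z) ≈ 55.78°, λ = atan2(p_y, p_x) ≈ -141.93°.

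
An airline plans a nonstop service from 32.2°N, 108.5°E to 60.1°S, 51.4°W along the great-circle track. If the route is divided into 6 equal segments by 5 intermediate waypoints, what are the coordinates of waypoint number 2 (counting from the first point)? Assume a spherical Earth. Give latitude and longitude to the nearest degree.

Convert each endpoint to a unit vector on the sphere (x = cos φ cos λ, y = cos φ sin λ, z = sin φ).
The central angle between the endpoints is δ = arccos(p₁·p₂) ≈ 2.602 rad (149.1°).
Interpolate at f = 2/6 with slerp weights a = sin((1−f)δ)/sin δ ≈ 1.921, b = sin(fδ)/sin δ ≈ 1.485.
p = a·p₁ + b·p₂ ≈ (-0.054, 0.963, -0.264); φ = arcsin(p_z) ≈ -15.29°, λ = atan2(p_y, p_x) ≈ 93.21°.

≈ 15°S, 93°E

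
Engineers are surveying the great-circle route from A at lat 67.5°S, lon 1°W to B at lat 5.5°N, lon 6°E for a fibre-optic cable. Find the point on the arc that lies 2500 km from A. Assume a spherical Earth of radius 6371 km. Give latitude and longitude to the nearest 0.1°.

≈ lat 45.1°S, lon 2.9°E

Convert each endpoint to a unit vector on the sphere (x = cos φ cos λ, y = cos φ sin λ, z = sin φ).
The central angle between the endpoints is δ = arccos(p₁·p₂) ≈ 1.277 rad (73.2°). The total great-circle distance is δ·R ≈ 1.277 × 6371 ≈ 8136 km, so the target fraction is f = 2500/8136 ≈ 0.307.
Interpolate at f ≈ 0.307 with slerp weights a = sin((1−f)δ)/sin δ ≈ 0.808, b = sin(fδ)/sin δ ≈ 0.400.
p = a·p₁ + b·p₂ ≈ (0.705, 0.036, -0.708); φ = arcsin(p_z) ≈ -45.11°, λ = atan2(p_y, p_x) ≈ 2.94°.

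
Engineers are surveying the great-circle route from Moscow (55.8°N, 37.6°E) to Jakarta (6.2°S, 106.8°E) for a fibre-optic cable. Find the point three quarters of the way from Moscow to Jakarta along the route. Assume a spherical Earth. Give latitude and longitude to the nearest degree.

From cos δ = sin φ₁ sin φ₂ + cos φ₁ cos φ₂ cos Δλ, the central angle is δ ≈ 1.461 rad (83.7°).
Interpolate at f = 3/4 with slerp weights a = sin((1−f)δ)/sin δ ≈ 0.359, b = sin(fδ)/sin δ ≈ 0.895.
p = a·p₁ + b·p₂ ≈ (-0.097, 0.975, 0.201); φ = arcsin(p_z) ≈ 11.57°, λ = atan2(p_y, p_x) ≈ 95.68°.

≈ 12°N, 96°E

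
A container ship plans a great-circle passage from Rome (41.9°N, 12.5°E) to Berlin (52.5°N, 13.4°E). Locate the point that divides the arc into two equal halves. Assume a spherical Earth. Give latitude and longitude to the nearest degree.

Write both endpoints as unit vectors p₁, p₂ with components (cos φ cos λ, cos φ sin λ, sin φ).
The central angle between the endpoints is δ = arccos(p₁·p₂) ≈ 0.185 rad (10.6°).
Interpolate at f = 1/2 with slerp weights a = sin((1−f)δ)/sin δ ≈ 0.502, b = sin(fδ)/sin δ ≈ 0.502.
p = a·p₁ + b·p₂ ≈ (0.662, 0.152, 0.734); φ = arcsin(p_z) ≈ 47.20°, λ = atan2(p_y, p_x) ≈ 12.90°.

≈ 47°N, 13°E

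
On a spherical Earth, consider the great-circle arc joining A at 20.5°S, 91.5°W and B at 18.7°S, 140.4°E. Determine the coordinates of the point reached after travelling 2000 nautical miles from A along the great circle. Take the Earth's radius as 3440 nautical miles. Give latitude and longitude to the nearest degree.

Convert each endpoint to a unit vector on the sphere (x = cos φ cos λ, y = cos φ sin λ, z = sin φ).
The central angle between the endpoints is δ = arccos(p₁·p₂) ≈ 2.021 rad (115.8°). The total great-circle distance is δ·R ≈ 2.021 × 3440 ≈ 6952 nmi, so the target fraction is f = 2000/6952 ≈ 0.288.
Interpolate at f ≈ 0.288 with slerp weights a = sin((1−f)δ)/sin δ ≈ 1.101, b = sin(fδ)/sin δ ≈ 0.610.
p = a·p₁ + b·p₂ ≈ (-0.472, -0.663, -0.581); φ = arcsin(p_z) ≈ -35.53°, λ = atan2(p_y, p_x) ≈ -125.47°.

≈ 36°S, 125°W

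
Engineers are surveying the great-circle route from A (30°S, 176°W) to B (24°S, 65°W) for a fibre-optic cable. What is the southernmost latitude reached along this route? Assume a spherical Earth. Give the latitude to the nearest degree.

≈ 42°S

The great circle lies in the plane with unit normal n̂ = (p₁ × p₂)/|p₁ × p₂|.
Here n̂_z ≈ +0.741; the vertex latitude is φ_max = arccos|n̂_z| ≈ 42.2°.
Check via Clairaut: cos φ_max = |cos φ₁| · sin C = cos(30.0°)·sin(121.2°) ≈ 0.741, again giving ≈ 42.2°.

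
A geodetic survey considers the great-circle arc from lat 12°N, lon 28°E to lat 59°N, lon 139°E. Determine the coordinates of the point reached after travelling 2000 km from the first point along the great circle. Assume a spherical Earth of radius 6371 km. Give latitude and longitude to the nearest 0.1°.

Convert each endpoint to a unit vector on the sphere (x = cos φ cos λ, y = cos φ sin λ, z = sin φ).
The central angle between the endpoints is δ = arccos(p₁·p₂) ≈ 1.573 rad (90.1°). The total great-circle distance is δ·R ≈ 1.573 × 6371 ≈ 10022 km, so the target fraction is f = 2000/10022 ≈ 0.200.
Interpolate at f ≈ 0.200 with slerp weights a = sin((1−f)δ)/sin δ ≈ 0.952, b = sin(fδ)/sin δ ≈ 0.309.
p = a·p₁ + b·p₂ ≈ (0.702, 0.541, 0.463); φ = arcsin(p_z) ≈ 27.55°, λ = atan2(p_y, p_x) ≈ 37.64°.

≈ lat 27.6°N, lon 37.6°E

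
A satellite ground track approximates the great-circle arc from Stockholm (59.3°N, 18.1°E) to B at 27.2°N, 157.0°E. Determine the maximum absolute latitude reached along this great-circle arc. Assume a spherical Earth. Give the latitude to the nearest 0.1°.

≈ 72.6°N

The great circle lies in the plane with unit normal n̂ = (p₁ × p₂)/|p₁ × p₂|.
Here n̂_z ≈ +0.299; the vertex latitude is φ_max = arccos|n̂_z| ≈ 72.6°.
Check via Clairaut: cos φ_max = |cos φ₁| · sin C = cos(59.3°)·sin(35.8°) ≈ 0.299, again giving ≈ 72.6°.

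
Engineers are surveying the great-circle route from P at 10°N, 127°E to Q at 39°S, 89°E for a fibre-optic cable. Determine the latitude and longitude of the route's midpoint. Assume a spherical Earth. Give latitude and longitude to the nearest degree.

≈ 15°S, 110°E

Write both endpoints as unit vectors p₁, p₂ with components (cos φ cos λ, cos φ sin λ, sin φ).
The central angle between the endpoints is δ = arccos(p₁·p₂) ≈ 1.054 rad (60.4°).
Interpolate at f = 1/2 with slerp weights a = sin((1−f)δ)/sin δ ≈ 0.579, b = sin(fδ)/sin δ ≈ 0.579.
p = a·p₁ + b·p₂ ≈ (-0.335, 0.905, -0.264); φ = arcsin(p_z) ≈ -15.29°, λ = atan2(p_y, p_x) ≈ 110.32°.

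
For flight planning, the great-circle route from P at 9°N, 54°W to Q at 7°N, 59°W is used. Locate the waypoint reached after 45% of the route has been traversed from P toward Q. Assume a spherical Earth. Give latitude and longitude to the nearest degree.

Convert each endpoint to a unit vector on the sphere (x = cos φ cos λ, y = cos φ sin λ, z = sin φ).
The central angle between the endpoints is δ = arccos(p₁·p₂) ≈ 0.093 rad (5.3°).
Interpolate at f = 0.45 with slerp weights a = sin((1−f)δ)/sin δ ≈ 0.551, b = sin(fδ)/sin δ ≈ 0.451.
p = a·p₁ + b·p₂ ≈ (0.550, -0.823, 0.141); φ = arcsin(p_z) ≈ 8.11°, λ = atan2(p_y, p_x) ≈ -56.26°.

≈ 8°N, 56°W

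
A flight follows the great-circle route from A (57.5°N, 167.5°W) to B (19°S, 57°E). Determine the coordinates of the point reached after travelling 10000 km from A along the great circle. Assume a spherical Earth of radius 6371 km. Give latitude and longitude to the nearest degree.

≈ (16°N, 76°E)

From cos δ = sin φ₁ sin φ₂ + cos φ₁ cos φ₂ cos Δλ, the central angle is δ ≈ 2.261 rad (129.6°). The total great-circle distance is δ·R ≈ 2.261 × 6371 ≈ 14407 km, so the target fraction is f = 10000/14407 ≈ 0.694.
Interpolate at f ≈ 0.694 with slerp weights a = sin((1−f)δ)/sin δ ≈ 0.827, b = sin(fδ)/sin δ ≈ 1.297.
p = a·p₁ + b·p₂ ≈ (0.234, 0.932, 0.275); φ = arcsin(p_z) ≈ 15.99°, λ = atan2(p_y, p_x) ≈ 75.91°.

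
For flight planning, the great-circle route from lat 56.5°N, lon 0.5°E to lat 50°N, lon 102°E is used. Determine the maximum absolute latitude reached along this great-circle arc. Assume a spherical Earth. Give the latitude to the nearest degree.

≈ 65°N

The great circle lies in the plane with unit normal n̂ = (p₁ × p₂)/|p₁ × p₂|.
Here n̂_z ≈ +0.422; the vertex latitude is φ_max = arccos|n̂_z| ≈ 65.0°.
Check via Clairaut: cos φ_max = |cos φ₁| · sin C = cos(56.5°)·sin(49.9°) ≈ 0.422, again giving ≈ 65.0°.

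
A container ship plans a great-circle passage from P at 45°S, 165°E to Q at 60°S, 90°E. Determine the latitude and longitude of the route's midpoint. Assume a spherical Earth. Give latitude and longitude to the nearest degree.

≈ 58°S, 135°E

Convert each endpoint to a unit vector on the sphere (x = cos φ cos λ, y = cos φ sin λ, z = sin φ).
The central angle between the endpoints is δ = arccos(p₁·p₂) ≈ 0.790 rad (45.3°).
Interpolate at f = 1/2 with slerp weights a = sin((1−f)δ)/sin δ ≈ 0.542, b = sin(fδ)/sin δ ≈ 0.542.
p = a·p₁ + b·p₂ ≈ (-0.370, 0.370, -0.852); φ = arcsin(p_z) ≈ -58.45°, λ = atan2(p_y, p_x) ≈ 135.00°.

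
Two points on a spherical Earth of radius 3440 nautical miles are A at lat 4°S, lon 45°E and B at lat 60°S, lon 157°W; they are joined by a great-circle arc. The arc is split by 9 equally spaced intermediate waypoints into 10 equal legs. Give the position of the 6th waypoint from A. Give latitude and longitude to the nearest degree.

≈ lat 69°S, lon 77°E

Convert each endpoint to a unit vector on the sphere (x = cos φ cos λ, y = cos φ sin λ, z = sin φ).
The central angle between the endpoints is δ = arccos(p₁·p₂) ≈ 1.985 rad (113.7°).
Interpolate at f = 6/10 with slerp weights a = sin((1−f)δ)/sin δ ≈ 0.779, b = sin(fδ)/sin δ ≈ 1.014.
p = a·p₁ + b·p₂ ≈ (0.083, 0.351, -0.933); φ = arcsin(p_z) ≈ -68.85°, λ = atan2(p_y, p_x) ≈ 76.78°.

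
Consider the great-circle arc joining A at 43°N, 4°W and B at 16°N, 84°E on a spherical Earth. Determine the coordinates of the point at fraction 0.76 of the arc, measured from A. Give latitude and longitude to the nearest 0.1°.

Convert each endpoint to a unit vector on the sphere (x = cos φ cos λ, y = cos φ sin λ, z = sin φ).
The central angle between the endpoints is δ = arccos(p₁·p₂) ≈ 1.357 rad (77.7°).
Interpolate at f = 0.76 with slerp weights a = sin((1−f)δ)/sin δ ≈ 0.327, b = sin(fδ)/sin δ ≈ 0.878.
p = a·p₁ + b·p₂ ≈ (0.327, 0.823, 0.465); φ = arcsin(p_z) ≈ 27.73°, λ = atan2(p_y, p_x) ≈ 68.32°.

≈ 27.7°N, 68.3°E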